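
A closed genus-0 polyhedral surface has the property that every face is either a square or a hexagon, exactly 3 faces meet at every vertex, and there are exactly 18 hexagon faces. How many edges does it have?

Let x be the number of squares; then F = 18 + x.
Edge–face incidences: 2E = 6·18 + 4·x = 108 + 4x.
Every vertex has degree 3, so 3V = 2E.
Euler: V − E + F = 2 ⇒ (2E)/3 − E + (18 + x) = 2.
Multiply by 6: 2·(2E) − 3·(2E) + 6·(18 + x) = 12, i.e. 108 + 6x − (108 + 4x) = 12.
Collecting terms: 2x = 12, so x = 6.
Then 2E = 108 + 4·6 = 132, so E = 66, V = 2E/3 = 44, F = 18 + 6 = 24.

66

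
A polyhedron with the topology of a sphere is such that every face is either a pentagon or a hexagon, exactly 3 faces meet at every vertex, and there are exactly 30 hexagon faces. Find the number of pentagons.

Let x be the number of pentagons; then F = 30 + x.
Edge–face incidences: 2E = 6·30 + 5·x = 180 + 5x.
Every vertex has degree 3, so 3V = 2E.
Euler: V − E + F = 2 ⇒ (2E)/3 − E + (30 + x) = 2.
Multiply by 6: 2·(2E) − 3·(2E) + 6·(30 + x) = 12, i.e. 180 + 6x − (180 + 5x) = 12.
Collecting terms: x = 12.
Then 2E = 180 + 5·12 = 240, so E = 120, V = 2E/3 = 80, F = 30 + 12 = 42.

12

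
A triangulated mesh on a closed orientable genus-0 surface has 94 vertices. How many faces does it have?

184

χ = 2 − 2·0 = 2, and every face is a triangle so 3F = 2E.
V − E + F = 2 with E = 3F/2 gives 94 − (3/2 − 1)·F = 2, so F = 184 and E = 276.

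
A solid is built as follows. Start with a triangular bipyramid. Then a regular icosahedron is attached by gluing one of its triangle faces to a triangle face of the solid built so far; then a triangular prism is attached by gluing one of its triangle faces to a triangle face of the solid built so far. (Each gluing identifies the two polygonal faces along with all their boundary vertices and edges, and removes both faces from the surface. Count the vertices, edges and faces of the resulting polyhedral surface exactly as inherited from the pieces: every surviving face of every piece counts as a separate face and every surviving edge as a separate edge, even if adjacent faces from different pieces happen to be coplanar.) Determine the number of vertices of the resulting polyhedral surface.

17

A triangular bipyramid: V=5, E=9, F=6.
Attach a regular icosahedron (V=12, E=30, F=20) along a 3-gon: merge 3 vertices and 3 edges, delete both glued faces → V=14, E=36, F=24.
Attach a triangular prism (V=6, E=9, F=5) along a 3-gon: merge 3 vertices and 3 edges, delete both glued faces → V=17, E=42, F=27.
Check: V − E + F = 17 − 42 + 27 = 2.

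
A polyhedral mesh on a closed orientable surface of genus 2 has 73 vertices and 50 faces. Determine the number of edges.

125

For a closed orientable surface of genus 2, χ = 2 − 2·2 = -2.
E = V + F − (-2) = 73 + 50 − (-2) = 125.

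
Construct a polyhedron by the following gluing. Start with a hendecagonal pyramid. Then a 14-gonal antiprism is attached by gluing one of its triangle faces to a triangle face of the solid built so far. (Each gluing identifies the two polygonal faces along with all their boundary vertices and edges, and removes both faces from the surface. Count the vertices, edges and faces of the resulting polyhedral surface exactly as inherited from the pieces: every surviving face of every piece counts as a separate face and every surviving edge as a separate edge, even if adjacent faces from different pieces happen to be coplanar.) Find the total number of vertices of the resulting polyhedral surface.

A hendecagonal pyramid: V=12, E=22, F=12.
Attach a 14-gonal antiprism (V=28, E=56, F=30) along a 3-gon: merge 3 vertices and 3 edges, delete both glued faces → V=37, E=75, F=40.
Check: V − E + F = 37 − 75 + 40 = 2.

37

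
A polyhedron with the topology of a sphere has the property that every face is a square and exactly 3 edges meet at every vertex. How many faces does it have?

Each face has 4 edges and each edge borders two faces, so 2E = 4F.
Each vertex has degree 3, so 3V = 2E and hence V = 4F/3.
Euler: V − E + F = 2 ⇒ (4F/3) − (4F/2) + F = 2.
Multiply by 6: (8 − 12 + 6)F = 12, i.e. 2F = 12.
So F = 6, E = 4·6/2 = 12, V = 4·6/3 = 8.

6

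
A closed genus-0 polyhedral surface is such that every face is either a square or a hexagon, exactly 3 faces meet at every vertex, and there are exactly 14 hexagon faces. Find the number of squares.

Let x be the number of squares; then F = 14 + x.
Edge–face incidences: 2E = 6·14 + 4·x = 84 + 4x.
Every vertex has degree 3, so 3V = 2E.
Euler: V − E + F = 2 ⇒ (2E)/3 − E + (14 + x) = 2.
Multiply by 6: 2·(2E) − 3·(2E) + 6·(14 + x) = 12, i.e. 84 + 6x − (84 + 4x) = 12.
Collecting terms: 2x = 12, so x = 6.
Then 2E = 84 + 4·6 = 108, so E = 54, V = 2E/3 = 36, F = 14 + 6 = 20.

6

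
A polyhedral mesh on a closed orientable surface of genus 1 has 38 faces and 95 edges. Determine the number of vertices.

For a closed orientable surface of genus 1, χ = 2 − 2·1 = 0.
V = 0 + E − F = 0 + 95 − 38 = 57.

57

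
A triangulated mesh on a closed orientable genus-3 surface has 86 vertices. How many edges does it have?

χ = 2 − 2·3 = -4, and every face is a triangle so 3F = 2E.
V − E + F = -4 with E = 3F/2 gives 86 − (3/2 − 1)·F = -4, so F = 180 and E = 270.

270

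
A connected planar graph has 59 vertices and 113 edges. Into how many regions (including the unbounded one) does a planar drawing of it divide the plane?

Euler's formula for a connected plane graph: V − E + F = 2, so F = 2 − 59 + 113 = 56.

56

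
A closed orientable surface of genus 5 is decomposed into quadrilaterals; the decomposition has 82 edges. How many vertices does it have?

χ = 2 − 2·5 = -8, and every face is a square so 4F = 2E.
F = 2E/4 = 41. Then V = -8 + E − F = -8 + 82 − 41 = 33.

33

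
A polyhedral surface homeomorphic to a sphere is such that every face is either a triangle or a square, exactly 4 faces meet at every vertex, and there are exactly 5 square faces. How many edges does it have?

22

Let x be the number of triangles; then F = 5 + x.
Edge–face incidences: 2E = 4·5 + 3·x = 20 + 3x.
Every vertex has degree 4, so 4V = 2E.
Euler: V − E + F = 2 ⇒ (2E)/4 − E + (5 + x) = 2.
Multiply by 8: 2·(2E) − 4·(2E) + 8·(5 + x) = 16, i.e. 40 + 8x − 2·(20 + 3x) = 16.
Collecting terms: 2x = 16, so x = 8.
Then 2E = 20 + 3·8 = 44, so E = 22, V = 2E/4 = 11, F = 5 + 8 = 13.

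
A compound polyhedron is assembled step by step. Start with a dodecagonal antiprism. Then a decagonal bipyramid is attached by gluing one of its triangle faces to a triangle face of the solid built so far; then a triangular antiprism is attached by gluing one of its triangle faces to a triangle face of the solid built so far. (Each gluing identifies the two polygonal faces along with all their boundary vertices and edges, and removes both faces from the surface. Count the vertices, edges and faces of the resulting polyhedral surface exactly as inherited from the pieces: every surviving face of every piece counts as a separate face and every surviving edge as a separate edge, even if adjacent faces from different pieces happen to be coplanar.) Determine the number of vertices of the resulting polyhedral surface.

A dodecagonal antiprism: V=24, E=48, F=26.
Attach a decagonal bipyramid (V=12, E=30, F=20) along a 3-gon: merge 3 vertices and 3 edges, delete both glued faces → V=33, E=75, F=44.
Attach a triangular antiprism (V=6, E=12, F=8) along a 3-gon: merge 3 vertices and 3 edges, delete both glued faces → V=36, E=84, F=50.
Check: V − E + F = 36 − 84 + 50 = 2.

36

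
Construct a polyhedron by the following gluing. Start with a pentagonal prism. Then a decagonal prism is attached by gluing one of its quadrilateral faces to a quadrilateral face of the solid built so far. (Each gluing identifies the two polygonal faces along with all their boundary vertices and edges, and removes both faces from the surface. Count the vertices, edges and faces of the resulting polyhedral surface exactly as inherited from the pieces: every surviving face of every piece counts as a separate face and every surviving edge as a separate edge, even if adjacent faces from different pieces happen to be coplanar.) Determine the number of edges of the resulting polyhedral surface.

A pentagonal prism: V=10, E=15, F=7.
Attach a decagonal prism (V=20, E=30, F=12) along a 4-gon: merge 4 vertices and 4 edges, delete both glued faces → V=26, E=41, F=17.
Check: V − E + F = 26 − 41 + 17 = 2.

41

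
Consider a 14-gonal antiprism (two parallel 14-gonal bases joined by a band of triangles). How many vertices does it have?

An antiprism on an n-gon has two n-gon caps and 2n triangles: V = 2·14 = 28, E = 4·14 = 56, F = 2·14 + 2 = 30.

28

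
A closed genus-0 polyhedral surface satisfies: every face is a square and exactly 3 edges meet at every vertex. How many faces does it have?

6

Each face has 4 edges and each edge borders two faces, so 2E = 4F.
Each vertex has degree 3, so 3V = 2E and hence V = 4F/3.
Euler: V − E + F = 2 ⇒ (4F/3) − (4F/2) + F = 2.
Multiply by 6: (8 − 12 + 6)F = 12, i.e. 2F = 12.
So F = 6, E = 4·6/2 = 12, V = 4·6/3 = 8.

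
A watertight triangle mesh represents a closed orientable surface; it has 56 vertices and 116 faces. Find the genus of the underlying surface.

Every face is a triangle, so 2E = 3·116 = 348, giving E = 174.
χ = V − E + F = 56 − 174 + 116 = -2.
For a closed orientable surface χ = 2 − 2g, so g = (2 − (-2))/2 = 2.

2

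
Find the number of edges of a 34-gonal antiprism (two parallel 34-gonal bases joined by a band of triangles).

136

An antiprism on an n-gon has two n-gon caps and 2n triangles: V = 2·34 = 68, E = 4·34 = 136, F = 2·34 + 2 = 70.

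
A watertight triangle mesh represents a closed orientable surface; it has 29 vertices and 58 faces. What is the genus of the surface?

Every face is a triangle, so 2E = 3·58 = 174, giving E = 87.
χ = V − E + F = 29 − 87 + 58 = 0.
For a closed orientable surface χ = 2 − 2g, so g = (2 − (0))/2 = 1.

1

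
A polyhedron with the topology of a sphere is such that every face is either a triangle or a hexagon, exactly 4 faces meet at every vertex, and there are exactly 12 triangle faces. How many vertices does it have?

12

Let x be the number of hexagons; then F = 12 + x.
Edge–face incidences: 2E = 3·12 + 6·x = 36 + 6x.
Every vertex has degree 4, so 4V = 2E.
Euler: V − E + F = 2 ⇒ (2E)/4 − E + (12 + x) = 2.
Multiply by 8: 2·(2E) − 4·(2E) + 8·(12 + x) = 16, i.e. 96 + 8x − 2·(36 + 6x) = 16.
Collecting terms: −4x + 24 = 16, so −4x = −8, so x = 2.
Then 2E = 36 + 6·2 = 48, so E = 24, V = 2E/4 = 12, F = 12 + 2 = 14.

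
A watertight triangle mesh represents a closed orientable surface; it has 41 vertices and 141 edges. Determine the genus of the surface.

4

Every face is a triangle and each edge borders two faces, so 3F = 2·141, giving F = 94.
χ = V − E + F = 41 − 141 + 94 = -6.
For a closed orientable surface χ = 2 − 2g, so g = (2 − (-6))/2 = 4.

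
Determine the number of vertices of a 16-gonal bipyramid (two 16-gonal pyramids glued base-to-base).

A bipyramid over an n-gon has 2n triangular faces and n + 2 vertices: V = 16 + 2 = 18, E = 3·16 = 48, F = 2·16 = 32.

18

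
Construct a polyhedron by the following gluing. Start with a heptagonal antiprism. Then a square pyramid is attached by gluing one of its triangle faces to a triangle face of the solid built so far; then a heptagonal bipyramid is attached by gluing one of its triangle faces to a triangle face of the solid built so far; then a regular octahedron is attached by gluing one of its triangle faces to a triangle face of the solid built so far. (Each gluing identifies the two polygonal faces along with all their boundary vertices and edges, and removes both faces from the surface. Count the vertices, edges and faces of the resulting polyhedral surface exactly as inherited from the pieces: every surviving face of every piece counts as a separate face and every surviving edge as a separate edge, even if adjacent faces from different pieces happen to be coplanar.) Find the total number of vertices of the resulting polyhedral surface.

A heptagonal antiprism: V=14, E=28, F=16.
Attach a square pyramid (V=5, E=8, F=5) along a 3-gon: merge 3 vertices and 3 edges, delete both glued faces → V=16, E=33, F=19.
Attach a heptagonal bipyramid (V=9, E=21, F=14) along a 3-gon: merge 3 vertices and 3 edges, delete both glued faces → V=22, E=51, F=31.
Attach a regular octahedron (V=6, E=12, F=8) along a 3-gon: merge 3 vertices and 3 edges, delete both glued faces → V=25, E=60, F=37.
Check: V − E + F = 25 − 60 + 37 = 2.

25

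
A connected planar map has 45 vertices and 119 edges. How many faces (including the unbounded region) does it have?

Euler's formula for a connected plane graph: V − E + F = 2, so F = 2 − 45 + 119 = 76.

76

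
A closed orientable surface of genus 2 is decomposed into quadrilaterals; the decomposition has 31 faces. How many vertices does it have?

29

χ = 2 − 2·2 = -2, and every face is a square so 4F = 2E.
E = 4·31/2 = 62. Then V = -2 + E − F = -2 + 62 − 31 = 29.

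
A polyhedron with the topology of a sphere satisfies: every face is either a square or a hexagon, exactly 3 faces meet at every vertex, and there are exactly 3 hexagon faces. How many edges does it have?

21

Let x be the number of squares; then F = 3 + x.
Edge–face incidences: 2E = 6·3 + 4·x = 18 + 4x.
Every vertex has degree 3, so 3V = 2E.
Euler: V − E + F = 2 ⇒ (2E)/3 − E + (3 + x) = 2.
Multiply by 6: 2·(2E) − 3·(2E) + 6·(3 + x) = 12, i.e. 18 + 6x − (18 + 4x) = 12.
Collecting terms: 2x = 12, so x = 6.
Then 2E = 18 + 4·6 = 42, so E = 21, V = 2E/3 = 14, F = 3 + 6 = 9.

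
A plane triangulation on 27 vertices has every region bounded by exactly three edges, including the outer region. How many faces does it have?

In a plane triangulation 3F = 2E and V − E + F = 2, so F = 2V − 4 = 2·27 − 4 = 50.

50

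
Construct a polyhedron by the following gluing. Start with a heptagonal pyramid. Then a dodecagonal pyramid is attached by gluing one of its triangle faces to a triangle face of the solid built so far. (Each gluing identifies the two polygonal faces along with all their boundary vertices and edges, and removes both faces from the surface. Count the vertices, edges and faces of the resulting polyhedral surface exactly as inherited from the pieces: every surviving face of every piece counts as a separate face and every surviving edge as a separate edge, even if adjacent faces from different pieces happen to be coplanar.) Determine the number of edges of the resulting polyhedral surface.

A heptagonal pyramid: V=8, E=14, F=8.
Attach a dodecagonal pyramid (V=13, E=24, F=13) along a 3-gon: merge 3 vertices and 3 edges, delete both glued faces → V=18, E=35, F=19.
Check: V − E + F = 18 − 35 + 19 = 2.

35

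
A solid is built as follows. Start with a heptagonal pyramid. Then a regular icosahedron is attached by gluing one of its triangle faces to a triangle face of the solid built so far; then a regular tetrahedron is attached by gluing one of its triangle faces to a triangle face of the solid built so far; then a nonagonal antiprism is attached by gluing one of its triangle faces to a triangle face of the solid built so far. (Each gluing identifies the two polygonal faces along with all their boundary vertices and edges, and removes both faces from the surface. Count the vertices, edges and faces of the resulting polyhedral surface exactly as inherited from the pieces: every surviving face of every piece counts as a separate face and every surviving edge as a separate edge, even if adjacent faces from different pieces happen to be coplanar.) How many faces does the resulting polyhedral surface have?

A heptagonal pyramid: V=8, E=14, F=8.
Attach a regular icosahedron (V=12, E=30, F=20) along a 3-gon: merge 3 vertices and 3 edges, delete both glued faces → V=17, E=41, F=26.
Attach a regular tetrahedron (V=4, E=6, F=4) along a 3-gon: merge 3 vertices and 3 edges, delete both glued faces → V=18, E=44, F=28.
Attach a nonagonal antiprism (V=18, E=36, F=20) along a 3-gon: merge 3 vertices and 3 edges, delete both glued faces → V=33, E=77, F=46.
Check: V − E + F = 33 − 77 + 46 = 2.

46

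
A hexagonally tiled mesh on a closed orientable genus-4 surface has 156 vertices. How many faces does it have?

81

χ = 2 − 2·4 = -6, and every face is a hexagon so 6F = 2E.
V − E + F = -6 with E = 6F/2 gives 156 − (6/2 − 1)·F = -6, so F = 81 and E = 243.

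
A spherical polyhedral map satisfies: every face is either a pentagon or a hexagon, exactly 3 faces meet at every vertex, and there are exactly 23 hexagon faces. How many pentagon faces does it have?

12

Let x be the number of pentagons; then F = 23 + x.
Edge–face incidences: 2E = 6·23 + 5·x = 138 + 5x.
Every vertex has degree 3, so 3V = 2E.
Euler: V − E + F = 2 ⇒ (2E)/3 − E + (23 + x) = 2.
Multiply by 6: 2·(2E) − 3·(2E) + 6·(23 + x) = 12, i.e. 138 + 6x − (138 + 5x) = 12.
Collecting terms: x = 12.
Then 2E = 138 + 5·12 = 198, so E = 99, V = 2E/3 = 66, F = 23 + 12 = 35.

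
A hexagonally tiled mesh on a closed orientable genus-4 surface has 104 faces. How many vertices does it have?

χ = 2 − 2·4 = -6, and every face is a hexagon so 6F = 2E.
E = 6·104/2 = 312. Then V = -6 + E − F = -6 + 312 − 104 = 202.

202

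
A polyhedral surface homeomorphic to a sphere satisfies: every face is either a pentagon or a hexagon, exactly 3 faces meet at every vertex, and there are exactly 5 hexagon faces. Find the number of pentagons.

12

Let x be the number of pentagons; then F = 5 + x.
Edge–face incidences: 2E = 6·5 + 5·x = 30 + 5x.
Every vertex has degree 3, so 3V = 2E.
Euler: V − E + F = 2 ⇒ (2E)/3 − E + (5 + x) = 2.
Multiply by 6: 2·(2E) − 3·(2E) + 6·(5 + x) = 12, i.e. 30 + 6x − (30 + 5x) = 12.
Collecting terms: x = 12.
Then 2E = 30 + 5·12 = 90, so E = 45, V = 2E/3 = 30, F = 5 + 12 = 17.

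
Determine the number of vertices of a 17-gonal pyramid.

A pyramid on an n-gon base has one n-gon and n triangles: V = 17 + 1 = 18, E = 2·17 = 34, F = 17 + 1 = 18.

18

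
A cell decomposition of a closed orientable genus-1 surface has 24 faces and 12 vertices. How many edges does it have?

For a closed orientable surface of genus 1, χ = 2 − 2·1 = 0.
E = V + F − (0) = 12 + 24 − (0) = 36.

36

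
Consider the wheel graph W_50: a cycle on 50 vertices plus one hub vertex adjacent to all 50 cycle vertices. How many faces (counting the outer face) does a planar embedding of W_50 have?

W_50 has V = 50 + 1 = 51 vertices and E = 2·50 = 100 edges.
By Euler's formula F = 2 − V + E = 2 − 51 + 100 = 51.

51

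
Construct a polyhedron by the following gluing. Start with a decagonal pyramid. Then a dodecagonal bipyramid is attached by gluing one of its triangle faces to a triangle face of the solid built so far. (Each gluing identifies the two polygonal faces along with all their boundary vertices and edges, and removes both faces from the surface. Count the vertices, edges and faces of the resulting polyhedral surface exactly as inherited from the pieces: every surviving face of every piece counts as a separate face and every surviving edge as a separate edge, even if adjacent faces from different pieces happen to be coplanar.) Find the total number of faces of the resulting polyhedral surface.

A decagonal pyramid: V=11, E=20, F=11.
Attach a dodecagonal bipyramid (V=14, E=36, F=24) along a 3-gon: merge 3 vertices and 3 edges, delete both glued faces → V=22, E=53, F=33.
Check: V − E + F = 22 − 53 + 33 = 2.

33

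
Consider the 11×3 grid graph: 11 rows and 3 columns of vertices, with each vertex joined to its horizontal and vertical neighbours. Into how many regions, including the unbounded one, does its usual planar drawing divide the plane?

21

The grid has V = 11·3 = 33 vertices and E = 11·2 + 3·10 = 52 edges.
F = 2 − V + E = 2 − 33 + 52 = 21.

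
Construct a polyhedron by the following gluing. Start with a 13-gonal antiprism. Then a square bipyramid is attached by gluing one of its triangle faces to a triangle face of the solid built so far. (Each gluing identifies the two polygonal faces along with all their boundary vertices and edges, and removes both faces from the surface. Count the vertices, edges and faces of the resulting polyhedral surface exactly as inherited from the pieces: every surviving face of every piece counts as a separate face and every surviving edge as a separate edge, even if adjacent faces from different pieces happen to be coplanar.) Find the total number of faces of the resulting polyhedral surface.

34

A 13-gonal antiprism: V=26, E=52, F=28.
Attach a square bipyramid (V=6, E=12, F=8) along a 3-gon: merge 3 vertices and 3 edges, delete both glued faces → V=29, E=61, F=34.
Check: V − E + F = 29 − 61 + 34 = 2.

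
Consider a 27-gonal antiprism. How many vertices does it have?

54

An antiprism on an n-gon has two n-gon caps and 2n triangles: V = 2·27 = 54, E = 4·27 = 108, F = 2·27 + 2 = 56.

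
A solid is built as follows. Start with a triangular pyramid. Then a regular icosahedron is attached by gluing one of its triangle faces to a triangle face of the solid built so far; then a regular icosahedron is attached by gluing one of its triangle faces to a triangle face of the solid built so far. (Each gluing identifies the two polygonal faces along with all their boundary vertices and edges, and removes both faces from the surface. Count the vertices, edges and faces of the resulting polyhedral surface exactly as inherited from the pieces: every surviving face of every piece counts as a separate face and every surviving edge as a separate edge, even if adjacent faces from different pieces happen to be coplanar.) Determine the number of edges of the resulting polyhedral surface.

60

A triangular pyramid: V=4, E=6, F=4.
Attach a regular icosahedron (V=12, E=30, F=20) along a 3-gon: merge 3 vertices and 3 edges, delete both glued faces → V=13, E=33, F=22.
Attach a regular icosahedron (V=12, E=30, F=20) along a 3-gon: merge 3 vertices and 3 edges, delete both glued faces → V=22, E=60, F=40.
Check: V − E + F = 22 − 60 + 40 = 2.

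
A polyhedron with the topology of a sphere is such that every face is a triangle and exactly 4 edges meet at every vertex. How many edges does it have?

12

Each face has 3 edges and each edge borders two faces, so 2E = 3F.
Each vertex has degree 4, so 4V = 2E and hence V = 3F/4.
Euler: V − E + F = 2 ⇒ (3F/4) − (3F/2) + F = 2.
Multiply by 8: (6 − 12 + 8)F = 16, i.e. 2F = 16.
So F = 8, E = 3·8/2 = 12, V = 3·8/4 = 6.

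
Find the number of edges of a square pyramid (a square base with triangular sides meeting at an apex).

8

A pyramid on an n-gon base has one n-gon and n triangles: V = 4 + 1 = 5, E = 2·4 = 8, F = 4 + 1 = 5.
Check: V − E + F = 5 − 8 + 5 = 2.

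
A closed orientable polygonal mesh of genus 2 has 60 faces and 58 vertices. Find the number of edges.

For a closed orientable surface of genus 2, χ = 2 − 2·2 = -2.
E = V + F − (-2) = 58 + 60 − (-2) = 120.

120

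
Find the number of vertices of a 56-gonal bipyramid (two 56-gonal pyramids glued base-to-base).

A bipyramid over an n-gon has 2n triangular faces and n + 2 vertices: V = 56 + 2 = 58, E = 3·56 = 168, F = 2·56 = 112.

58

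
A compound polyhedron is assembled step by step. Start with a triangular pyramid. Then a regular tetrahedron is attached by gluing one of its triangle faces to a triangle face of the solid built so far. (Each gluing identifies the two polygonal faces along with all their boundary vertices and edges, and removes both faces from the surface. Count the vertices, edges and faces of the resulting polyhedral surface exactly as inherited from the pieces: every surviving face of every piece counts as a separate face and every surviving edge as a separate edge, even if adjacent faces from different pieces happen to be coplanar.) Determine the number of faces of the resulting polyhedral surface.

A triangular pyramid: V=4, E=6, F=4.
Attach a regular tetrahedron (V=4, E=6, F=4) along a 3-gon: merge 3 vertices and 3 edges, delete both glued faces → V=5, E=9, F=6.
Check: V − E + F = 5 − 9 + 6 = 2.

6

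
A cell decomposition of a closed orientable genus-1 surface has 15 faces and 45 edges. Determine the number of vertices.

30

For a closed orientable surface of genus 1, χ = 2 − 2·1 = 0.
V = 0 + E − F = 0 + 45 − 15 = 30.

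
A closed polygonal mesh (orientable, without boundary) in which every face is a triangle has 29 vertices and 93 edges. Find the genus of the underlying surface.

2

Every face is a triangle and each edge borders two faces, so 3F = 2·93, giving F = 62.
χ = V − E + F = 29 − 93 + 62 = -2.
For a closed orientable surface χ = 2 − 2g, so g = (2 − (-2))/2 = 2.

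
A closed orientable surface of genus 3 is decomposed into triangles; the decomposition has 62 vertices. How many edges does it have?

198

χ = 2 − 2·3 = -4, and every face is a triangle so 3F = 2E.
V − E + F = -4 with E = 3F/2 gives 62 − (3/2 − 1)·F = -4, so F = 132 and E = 198.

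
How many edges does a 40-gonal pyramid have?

80

A pyramid on an n-gon base has one n-gon and n triangles: V = 40 + 1 = 41, E = 2·40 = 80, F = 40 + 1 = 41.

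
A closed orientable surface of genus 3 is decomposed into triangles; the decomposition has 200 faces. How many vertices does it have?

96

χ = 2 − 2·3 = -4, and every face is a triangle so 3F = 2E.
E = 3·200/2 = 300. Then V = -4 + E − F = -4 + 300 − 200 = 96.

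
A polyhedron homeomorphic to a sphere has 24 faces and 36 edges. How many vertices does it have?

14

Here V − E + F = 2.
V = 2 + E − F = 2 + 36 − 24 = 14.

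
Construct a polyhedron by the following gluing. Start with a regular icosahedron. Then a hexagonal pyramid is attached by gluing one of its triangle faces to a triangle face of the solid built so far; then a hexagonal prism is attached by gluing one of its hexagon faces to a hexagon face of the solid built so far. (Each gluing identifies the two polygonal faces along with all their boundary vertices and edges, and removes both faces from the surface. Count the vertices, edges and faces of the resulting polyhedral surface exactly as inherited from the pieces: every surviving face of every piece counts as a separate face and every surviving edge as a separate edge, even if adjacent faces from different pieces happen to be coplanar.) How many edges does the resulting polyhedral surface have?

51

A regular icosahedron: V=12, E=30, F=20.
Attach a hexagonal pyramid (V=7, E=12, F=7) along a 3-gon: merge 3 vertices and 3 edges, delete both glued faces → V=16, E=39, F=25.
Attach a hexagonal prism (V=12, E=18, F=8) along a 6-gon: merge 6 vertices and 6 edges, delete both glued faces → V=22, E=51, F=31.
Check: V − E + F = 22 − 51 + 31 = 2.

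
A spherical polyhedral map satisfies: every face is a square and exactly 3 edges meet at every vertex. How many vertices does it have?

8

Each face has 4 edges and each edge borders two faces, so 2E = 4F.
Each vertex has degree 3, so 3V = 2E and hence V = 4F/3.
Euler: V − E + F = 2 ⇒ (4F/3) − (4F/2) + F = 2.
Multiply by 6: (8 − 12 + 6)F = 12, i.e. 2F = 12.
So F = 6, E = 4·6/2 = 12, V = 4·6/3 = 8.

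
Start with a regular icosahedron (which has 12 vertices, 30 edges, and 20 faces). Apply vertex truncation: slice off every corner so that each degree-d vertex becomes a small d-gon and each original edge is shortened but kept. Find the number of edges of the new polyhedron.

Truncation replaces each original edge-end by a new vertex, so V′ = 2E = 60.
Each original edge survives, and each old vertex of degree d contributes d new edges; summing degrees gives Σd = 2E, so E′ = E + 2E = 3E = 90.
Each original face survives and each original vertex becomes one new face: F′ = F + V = 32.

90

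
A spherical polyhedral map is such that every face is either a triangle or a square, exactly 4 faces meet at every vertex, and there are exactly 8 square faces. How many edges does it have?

28

Let x be the number of triangles; then F = 8 + x.
Edge–face incidences: 2E = 4·8 + 3·x = 32 + 3x.
Every vertex has degree 4, so 4V = 2E.
Euler: V − E + F = 2 ⇒ (2E)/4 − E + (8 + x) = 2.
Multiply by 8: 2·(2E) − 4·(2E) + 8·(8 + x) = 16, i.e. 64 + 8x − 2·(32 + 3x) = 16.
Collecting terms: 2x = 16, so x = 8.
Then 2E = 32 + 3·8 = 56, so E = 28, V = 2E/4 = 14, F = 8 + 8 = 16.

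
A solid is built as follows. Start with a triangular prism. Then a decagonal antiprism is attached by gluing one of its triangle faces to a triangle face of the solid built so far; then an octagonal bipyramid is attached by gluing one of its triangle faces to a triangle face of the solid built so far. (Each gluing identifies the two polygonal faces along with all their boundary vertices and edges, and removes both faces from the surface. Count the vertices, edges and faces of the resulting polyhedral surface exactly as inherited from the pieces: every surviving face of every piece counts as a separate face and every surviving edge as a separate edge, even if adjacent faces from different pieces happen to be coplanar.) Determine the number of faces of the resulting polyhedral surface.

A triangular prism: V=6, E=9, F=5.
Attach a decagonal antiprism (V=20, E=40, F=22) along a 3-gon: merge 3 vertices and 3 edges, delete both glued faces → V=23, E=46, F=25.
Attach an octagonal bipyramid (V=10, E=24, F=16) along a 3-gon: merge 3 vertices and 3 edges, delete both glued faces → V=30, E=67, F=39.
Check: V − E + F = 30 − 67 + 39 = 2.

39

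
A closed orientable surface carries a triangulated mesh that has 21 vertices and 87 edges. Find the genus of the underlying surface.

5

Every face is a triangle and each edge borders two faces, so 3F = 2·87, giving F = 58.
χ = V − E + F = 21 − 87 + 58 = -8.
For a closed orientable surface χ = 2 − 2g, so g = (2 − (-8))/2 = 5.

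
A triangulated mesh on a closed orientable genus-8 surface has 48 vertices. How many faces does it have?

χ = 2 − 2·8 = -14, and every face is a triangle so 3F = 2E.
V − E + F = -14 with E = 3F/2 gives 48 − (3/2 − 1)·F = -14, so F = 124 and E = 186.

124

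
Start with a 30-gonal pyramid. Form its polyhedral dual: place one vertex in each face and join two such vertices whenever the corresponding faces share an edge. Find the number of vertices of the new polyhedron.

The base solid has V = 31, E = 60, F = 31.
The dual swaps V and F and preserves E: V′ = F = 31, E′ = E = 60, F′ = V = 31.

31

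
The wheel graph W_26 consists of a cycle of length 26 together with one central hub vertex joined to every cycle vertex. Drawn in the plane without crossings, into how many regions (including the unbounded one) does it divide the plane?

W_26 has V = 26 + 1 = 27 vertices and E = 2·26 = 52 edges.
By Euler's formula F = 2 − V + E = 2 − 27 + 52 = 27.

27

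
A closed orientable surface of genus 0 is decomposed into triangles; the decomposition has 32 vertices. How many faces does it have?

60

χ = 2 − 2·0 = 2, and every face is a triangle so 3F = 2E.
V − E + F = 2 with E = 3F/2 gives 32 − (3/2 − 1)·F = 2, so F = 60 and E = 90.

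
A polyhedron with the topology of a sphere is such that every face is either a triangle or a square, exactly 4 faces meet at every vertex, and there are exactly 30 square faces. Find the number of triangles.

8

Let x be the number of triangles; then F = 30 + x.
Edge–face incidences: 2E = 4·30 + 3·x = 120 + 3x.
Every vertex has degree 4, so 4V = 2E.
Euler: V − E + F = 2 ⇒ (2E)/4 − E + (30 + x) = 2.
Multiply by 8: 2·(2E) − 4·(2E) + 8·(30 + x) = 16, i.e. 240 + 8x − 2·(120 + 3x) = 16.
Collecting terms: 2x = 16, so x = 8.
Then 2E = 120 + 3·8 = 144, so E = 72, V = 2E/4 = 36, F = 30 + 8 = 38.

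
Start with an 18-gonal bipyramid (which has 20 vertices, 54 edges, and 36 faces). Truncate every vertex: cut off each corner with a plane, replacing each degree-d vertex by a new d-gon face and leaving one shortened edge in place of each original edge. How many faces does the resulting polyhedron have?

Truncation replaces each original edge-end by a new vertex, so V′ = 2E = 108.
Each original edge survives, and each old vertex of degree d contributes d new edges; summing degrees gives Σd = 2E, so E′ = E + 2E = 3E = 162.
Each original face survives and each original vertex becomes one new face: F′ = F + V = 56.

56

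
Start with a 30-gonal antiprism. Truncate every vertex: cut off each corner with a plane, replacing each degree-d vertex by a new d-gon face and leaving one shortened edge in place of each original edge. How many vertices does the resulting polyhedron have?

240

The base solid has V = 60, E = 120, F = 62.
Truncation replaces each original edge-end by a new vertex, so V′ = 2E = 240.
Each original edge survives, and each old vertex of degree d contributes d new edges; summing degrees gives Σd = 2E, so E′ = E + 2E = 3E = 360.
Each original face survives and each original vertex becomes one new face: F′ = F + V = 122.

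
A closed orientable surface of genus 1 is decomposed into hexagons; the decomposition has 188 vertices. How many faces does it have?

χ = 2 − 2·1 = 0, and every face is a hexagon so 6F = 2E.
V − E + F = 0 with E = 6F/2 gives 188 − (6/2 − 1)·F = 0, so F = 94 and E = 282.

94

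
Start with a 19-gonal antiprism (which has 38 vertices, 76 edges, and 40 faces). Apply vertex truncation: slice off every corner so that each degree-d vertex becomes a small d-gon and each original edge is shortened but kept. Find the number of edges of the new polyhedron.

228

Truncation replaces each original edge-end by a new vertex, so V′ = 2E = 152.
Each original edge survives, and each old vertex of degree d contributes d new edges; summing degrees gives Σd = 2E, so E′ = E + 2E = 3E = 228.
Each original face survives and each original vertex becomes one new face: F′ = F + V = 78.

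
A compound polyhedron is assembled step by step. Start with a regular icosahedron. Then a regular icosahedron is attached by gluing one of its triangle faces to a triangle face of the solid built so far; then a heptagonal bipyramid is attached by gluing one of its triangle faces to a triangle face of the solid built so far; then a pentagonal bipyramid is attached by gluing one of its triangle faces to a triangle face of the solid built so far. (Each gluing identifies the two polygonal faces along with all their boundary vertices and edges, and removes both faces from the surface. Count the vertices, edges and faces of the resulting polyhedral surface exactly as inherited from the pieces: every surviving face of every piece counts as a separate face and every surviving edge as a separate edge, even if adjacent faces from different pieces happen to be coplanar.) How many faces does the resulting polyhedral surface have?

A regular icosahedron: V=12, E=30, F=20.
Attach a regular icosahedron (V=12, E=30, F=20) along a 3-gon: merge 3 vertices and 3 edges, delete both glued faces → V=21, E=57, F=38.
Attach a heptagonal bipyramid (V=9, E=21, F=14) along a 3-gon: merge 3 vertices and 3 edges, delete both glued faces → V=27, E=75, F=50.
Attach a pentagonal bipyramid (V=7, E=15, F=10) along a 3-gon: merge 3 vertices and 3 edges, delete both glued faces → V=31, E=87, F=58.
Check: V − E + F = 31 − 87 + 58 = 2.

58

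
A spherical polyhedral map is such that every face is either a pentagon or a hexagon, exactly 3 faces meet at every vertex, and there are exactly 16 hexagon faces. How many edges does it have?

78

Let x be the number of pentagons; then F = 16 + x.
Edge–face incidences: 2E = 6·16 + 5·x = 96 + 5x.
Every vertex has degree 3, so 3V = 2E.
Euler: V − E + F = 2 ⇒ (2E)/3 − E + (16 + x) = 2.
Multiply by 6: 2·(2E) − 3·(2E) + 6·(16 + x) = 12, i.e. 96 + 6x − (96 + 5x) = 12.
Collecting terms: x = 12.
Then 2E = 96 + 5·12 = 156, so E = 78, V = 2E/3 = 52, F = 16 + 12 = 28.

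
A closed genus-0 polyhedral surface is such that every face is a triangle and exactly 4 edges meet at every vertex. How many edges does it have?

Each face has 3 edges and each edge borders two faces, so 2E = 3F.
Each vertex has degree 4, so 4V = 2E and hence V = 3F/4.
Euler: V − E + F = 2 ⇒ (3F/4) − (3F/2) + F = 2.
Multiply by 8: (6 − 12 + 8)F = 16, i.e. 2F = 16.
So F = 8, E = 3·8/2 = 12, V = 3·8/4 = 6.

12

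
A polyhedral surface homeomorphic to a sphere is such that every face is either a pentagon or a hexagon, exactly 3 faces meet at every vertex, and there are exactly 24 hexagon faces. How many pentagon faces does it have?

12

Let x be the number of pentagons; then F = 24 + x.
Edge–face incidences: 2E = 6·24 + 5·x = 144 + 5x.
Every vertex has degree 3, so 3V = 2E.
Euler: V − E + F = 2 ⇒ (2E)/3 − E + (24 + x) = 2.
Multiply by 6: 2·(2E) − 3·(2E) + 6·(24 + x) = 12, i.e. 144 + 6x − (144 + 5x) = 12.
Collecting terms: x = 12.
Then 2E = 144 + 5·12 = 204, so E = 102, V = 2E/3 = 68, F = 24 + 12 = 36.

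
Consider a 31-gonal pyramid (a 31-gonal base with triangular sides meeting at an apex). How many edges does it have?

A pyramid on an n-gon base has one n-gon and n triangles: V = 31 + 1 = 32, E = 2·31 = 62, F = 31 + 1 = 32.

62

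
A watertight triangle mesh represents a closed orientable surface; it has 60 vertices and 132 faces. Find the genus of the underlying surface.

4

Every face is a triangle, so 2E = 3·132 = 396, giving E = 198.
χ = V − E + F = 60 − 198 + 132 = -6.
For a closed orientable surface χ = 2 − 2g, so g = (2 − (-6))/2 = 4.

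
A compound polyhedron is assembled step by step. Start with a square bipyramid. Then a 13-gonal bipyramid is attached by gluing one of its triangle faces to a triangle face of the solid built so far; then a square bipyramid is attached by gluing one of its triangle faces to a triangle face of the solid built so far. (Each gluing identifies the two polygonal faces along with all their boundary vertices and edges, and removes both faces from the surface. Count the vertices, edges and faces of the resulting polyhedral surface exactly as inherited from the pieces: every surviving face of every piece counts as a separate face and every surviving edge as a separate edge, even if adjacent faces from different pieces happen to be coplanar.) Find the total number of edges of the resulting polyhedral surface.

A square bipyramid: V=6, E=12, F=8.
Attach a 13-gonal bipyramid (V=15, E=39, F=26) along a 3-gon: merge 3 vertices and 3 edges, delete both glued faces → V=18, E=48, F=32.
Attach a square bipyramid (V=6, E=12, F=8) along a 3-gon: merge 3 vertices and 3 edges, delete both glued faces → V=21, E=57, F=38.
Check: V − E + F = 21 − 57 + 38 = 2.

57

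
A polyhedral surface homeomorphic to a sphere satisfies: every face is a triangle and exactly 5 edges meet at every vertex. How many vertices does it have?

12

Each face has 3 edges and each edge borders two faces, so 2E = 3F.
Each vertex has degree 5, so 5V = 2E and hence V = 3F/5.
Euler: V − E + F = 2 ⇒ (3F/5) − (3F/2) + F = 2.
Multiply by 10: (6 − 15 + 10)F = 20, i.e. 1F = 20.
So F = 20, E = 3·20/2 = 30, V = 3·20/5 = 12.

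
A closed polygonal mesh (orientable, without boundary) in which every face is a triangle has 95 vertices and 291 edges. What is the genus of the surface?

Every face is a triangle and each edge borders two faces, so 3F = 2·291, giving F = 194.
χ = V − E + F = 95 − 291 + 194 = -2.
For a closed orientable surface χ = 2 − 2g, so g = (2 − (-2))/2 = 2.

2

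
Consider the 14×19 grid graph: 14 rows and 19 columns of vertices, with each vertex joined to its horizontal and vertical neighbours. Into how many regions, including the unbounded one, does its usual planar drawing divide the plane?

The grid has V = 14·19 = 266 vertices and E = 14·18 + 19·13 = 499 edges.
F = 2 − V + E = 2 − 266 + 499 = 235.

235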